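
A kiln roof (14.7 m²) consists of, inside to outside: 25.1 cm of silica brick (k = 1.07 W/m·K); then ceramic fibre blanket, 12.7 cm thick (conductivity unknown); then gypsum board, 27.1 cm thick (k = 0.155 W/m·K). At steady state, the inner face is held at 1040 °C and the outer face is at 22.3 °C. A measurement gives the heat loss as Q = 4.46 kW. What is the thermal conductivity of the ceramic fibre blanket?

k = 0.0926 W/m·K

ΣR = ΔT/Q = |1040 − 22.3|/4460 = 0.2282 K/W
Known resistances:
  R_silica brick = L/(kA) = 0.251/(1.07·14.7) = 0.01596 K/W
  R_gypsum board = L/(kA) = 0.271/(0.155·14.7) = 0.1189 K/W
R_ceramic fibre blanket = ΣR − ΣR_known = 0.2282 − 0.1349 = 0.09330 K/W
L/(kA) = 0.09330 ⇒ k = 0.127/(0.09330·14.7) = 0.0926 W/m·K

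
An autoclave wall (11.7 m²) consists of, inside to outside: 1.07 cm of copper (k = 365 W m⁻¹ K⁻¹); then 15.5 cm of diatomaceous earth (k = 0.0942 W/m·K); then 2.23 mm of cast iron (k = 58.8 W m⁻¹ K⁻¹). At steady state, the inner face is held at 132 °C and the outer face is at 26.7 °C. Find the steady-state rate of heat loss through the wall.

Resistance network (inner→outer):
  R_copper = L/(kA) = 0.0107/(365·11.7) = 2.506×10^-6 K/W
  R_diatomaceous earth = L/(kA) = 0.155/(0.0942·11.7) = 0.1406 K/W
  R_cast iron = L/(kA) = 0.00223/(58.8·11.7) = 3.241×10^-6 K/W
ΣR = 2.506×10^-6 + 0.1406 + 3.241×10^-6 = 0.1406 K/W
Q = ΔT/ΣR = (132 °C − 26.7 °C)/0.1406 = 749 W

Q = 749 W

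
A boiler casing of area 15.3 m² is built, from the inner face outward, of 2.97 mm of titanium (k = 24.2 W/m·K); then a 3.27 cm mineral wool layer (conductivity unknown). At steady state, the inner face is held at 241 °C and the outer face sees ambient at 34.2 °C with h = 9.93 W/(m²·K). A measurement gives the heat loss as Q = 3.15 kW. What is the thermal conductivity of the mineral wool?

ΣR = ΔT/Q = |241 − 34.2|/3150 = 0.06565 K/W
Known resistances:
  R_titanium = L/(kA) = 0.00297/(24.2·15.3) = 8.021×10^-6 K/W
  R_conv,out = 1/(hA) = 1/(9.93·15.3) = 0.006582 K/W
R_mineral wool = ΣR − ΣR_known = 0.06565 − 0.006590 = 0.05906 K/W
L/(kA) = 0.05906 ⇒ k = 0.0327/(0.05906·15.3) = 0.0362 W/m·K

k = 0.0362 W/m·K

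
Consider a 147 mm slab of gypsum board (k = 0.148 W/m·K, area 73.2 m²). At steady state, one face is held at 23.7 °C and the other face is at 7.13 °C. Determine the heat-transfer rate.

Q = 1220 W

Q = kA·ΔT/L = 0.148 × 73.2 × |23.7 °C − 7.13 °C| / 0.147 = 1220 W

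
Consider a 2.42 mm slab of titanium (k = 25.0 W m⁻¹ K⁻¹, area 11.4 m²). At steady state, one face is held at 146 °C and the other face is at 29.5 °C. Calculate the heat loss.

Q = 13700 kW

Q = kA·ΔT/L = 25.0 × 11.4 × |146 °C − 29.5 °C| / 0.00242 = 1.37×10^7 W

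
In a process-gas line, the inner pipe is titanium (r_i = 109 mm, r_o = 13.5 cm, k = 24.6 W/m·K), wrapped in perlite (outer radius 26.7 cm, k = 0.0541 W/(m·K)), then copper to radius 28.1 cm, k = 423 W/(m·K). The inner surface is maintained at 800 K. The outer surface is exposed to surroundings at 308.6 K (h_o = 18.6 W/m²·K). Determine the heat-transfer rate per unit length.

Series thermal resistances, inner to outer:
  R'_titanium = ln(0.135/0.109)/(2πk) = 0.2139/(2π·24.6) = 0.001384 m·K/W
  R'_perlite = ln(0.267/0.135)/(2πk) = 0.6820/(2π·0.0541) = 2.006 m·K/W
  R'_copper = ln(0.281/0.267)/(2πk) = 0.05111/(2π·423) = 1.923×10^-5 m·K/W
  R'_conv,out = 1/(2πr h) = 1/(2π·0.281·18.6) = 0.03045 m·K/W
ΣR = 0.001384 + 2.006 + 1.923×10^-5 + 0.03045 = 2.038 m·K/W
Q' = ΔT/ΣR = (800 K − 308.6 K)/2.038 = 241 W/m

Q' = 241 W/m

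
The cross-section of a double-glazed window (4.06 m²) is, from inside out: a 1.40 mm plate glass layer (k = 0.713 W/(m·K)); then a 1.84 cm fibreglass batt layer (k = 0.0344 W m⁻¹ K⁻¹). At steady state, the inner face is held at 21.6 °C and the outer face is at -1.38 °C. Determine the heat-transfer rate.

Q = 174 W

Series thermal resistances, inner to outer:
  R_plate glass = L/(kA) = 0.00140/(0.713·4.06) = 4.836×10^-4 K/W
  R_fibreglass batt = L/(kA) = 0.0184/(0.0344·4.06) = 0.1317 K/W
ΣR = 4.836×10^-4 + 0.1317 = 0.1322 K/W
Q = ΔT/ΣR = (21.6 °C − -1.38 °C)/0.1322 = 174 W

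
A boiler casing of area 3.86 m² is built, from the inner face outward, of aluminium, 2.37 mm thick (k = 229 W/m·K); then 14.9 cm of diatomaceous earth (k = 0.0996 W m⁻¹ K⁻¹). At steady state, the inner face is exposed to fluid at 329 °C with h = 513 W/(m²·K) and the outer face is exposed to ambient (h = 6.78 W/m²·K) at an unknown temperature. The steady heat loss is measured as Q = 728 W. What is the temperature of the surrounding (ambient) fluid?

Sum the resistances:
  R_conv,in = 1/(hA) = 1/(513·3.86) = 5.050×10^-4 K/W
  R_aluminium = L/(kA) = 0.00237/(229·3.86) = 2.681×10^-6 K/W
  R_diatomaceous earth = L/(kA) = 0.149/(0.0996·3.86) = 0.3876 K/W
  R_conv,out = 1/(hA) = 1/(6.78·3.86) = 0.03821 K/W
ΣR = 0.4263 K/W
ΔT = Q·ΣR = 728 × 0.4263 = 310.3 K
Heat flows outward, so T_out = T_in − ΔT = 329 − 310.3 = 18.7 °C

T_out = 18.7 °C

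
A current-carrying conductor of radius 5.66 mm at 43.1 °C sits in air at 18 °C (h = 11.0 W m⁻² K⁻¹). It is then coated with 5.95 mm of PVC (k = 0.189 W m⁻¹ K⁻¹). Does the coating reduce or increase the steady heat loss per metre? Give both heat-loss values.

increases: 9.82 → 13.6 W/m

Critical radius for a cylinder: r_cr = k/h = 0.0172 m = 1.72 cm.
Outer radius after coating: r₂ = 0.00566 + 0.00595 = 0.01161 m.
Since r₁ < r_cr and r₂ ≤ r_cr, the coating moves toward the maximum at r_cr — heat loss rises.
Bare: R = 1/(2πr₁h) = 2.556 m·K/W; Q = 25.1/2.556 = 9.82 W/m.
Coated: R = R_cond + R_conv = 1.851 m·K/W; Q = 25.1/1.851 = 13.6 W/m.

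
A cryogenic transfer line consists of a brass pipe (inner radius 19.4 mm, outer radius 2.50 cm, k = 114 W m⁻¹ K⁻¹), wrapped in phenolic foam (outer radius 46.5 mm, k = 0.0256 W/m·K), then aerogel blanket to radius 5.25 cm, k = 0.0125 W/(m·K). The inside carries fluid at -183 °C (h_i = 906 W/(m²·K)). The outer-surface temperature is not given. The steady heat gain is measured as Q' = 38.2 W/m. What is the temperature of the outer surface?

Sum the resistances:
  R'_conv,in = 1/(2πr h) = 1/(2π·0.0194·906) = 0.009055 m·K/W
  R'_brass = ln(0.0250/0.0194)/(2πk) = 0.2536/(2π·114) = 3.541×10^-4 m·K/W
  R'_phenolic foam = ln(0.0465/0.0250)/(2πk) = 0.6206/(2π·0.0256) = 3.858 m·K/W
  R'_aerogel blanket = ln(0.0525/0.0465)/(2πk) = 0.1214/(2π·0.0125) = 1.545 m·K/W
ΣR = 5.413 m·K/W
ΔT = Q'·ΣR = 38.2 × 5.413 = 206.8 K
Heat flows inward, so T_out = T_in + ΔT = -183 + 206.8 = 23.8 °C

T_out = 23.8 °C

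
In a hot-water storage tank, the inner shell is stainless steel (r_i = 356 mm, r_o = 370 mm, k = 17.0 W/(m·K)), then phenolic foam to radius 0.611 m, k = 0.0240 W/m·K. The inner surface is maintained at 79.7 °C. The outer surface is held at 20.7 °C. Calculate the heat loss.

Q = 16.7 W

Treat each layer as a resistance in series:
  R_stainless steel = (1/0.356 − 1/0.370)/(4πk) = 0.1063/(4π·17.0) = 4.975×10^-4 K/W
  R_phenolic foam = (1/0.370 − 1/0.611)/(4πk) = 1.066/(4π·0.0240) = 3.535 K/W
ΣR = 4.975×10^-4 + 3.535 = 3.535 K/W
Q = ΔT/ΣR = (79.7 °C − 20.7 °C)/3.535 = 16.7 W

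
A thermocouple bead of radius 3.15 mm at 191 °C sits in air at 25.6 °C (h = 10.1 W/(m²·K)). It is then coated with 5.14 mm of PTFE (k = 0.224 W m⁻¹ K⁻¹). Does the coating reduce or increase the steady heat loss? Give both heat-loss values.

Critical radius for a sphere: r_cr = 2k/h = 0.0444 m = 4.44 cm.
Outer radius after coating: r₂ = 0.00315 + 0.00514 = 0.00829 m.
Since r₁ < r_cr and r₂ ≤ r_cr, the coating moves toward the maximum at r_cr — heat loss rises.
Bare: R = 1/(4πr₁²h) = 794.0 K/W; Q = 165.4/794.0 = 0.208 W.
Coated: R = R_cond + R_conv = 184.6 K/W; Q = 165.4/184.6 = 0.896 W.

increases: 0.208 → 0.896 W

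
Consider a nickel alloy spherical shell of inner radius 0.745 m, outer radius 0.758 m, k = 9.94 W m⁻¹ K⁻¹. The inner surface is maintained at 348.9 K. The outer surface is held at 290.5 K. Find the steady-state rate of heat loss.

Q = 3.17×10^5 W

Q = 4πk·ΔT/(1/r₁ − 1/r₂) = 4π × 9.94 × 58.4 / (1/0.745 − 1/0.758) = 3.17×10^5 W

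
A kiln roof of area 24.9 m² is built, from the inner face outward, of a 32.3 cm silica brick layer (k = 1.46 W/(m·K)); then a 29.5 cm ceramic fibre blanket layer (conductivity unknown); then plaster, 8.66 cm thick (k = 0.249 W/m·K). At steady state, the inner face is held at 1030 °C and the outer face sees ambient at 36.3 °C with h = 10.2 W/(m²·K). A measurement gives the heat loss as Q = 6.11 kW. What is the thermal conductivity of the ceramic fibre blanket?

k = 0.0872 W/m·K

ΣR = ΔT/Q = |1030 − 36.3|/6110 = 0.1626 K/W
Known resistances:
  R_silica brick = L/(kA) = 0.323/(1.46·24.9) = 0.008885 K/W
  R_plaster = L/(kA) = 0.0866/(0.249·24.9) = 0.01397 K/W
  R_conv,out = 1/(hA) = 1/(10.2·24.9) = 0.003937 K/W
R_ceramic fibre blanket = ΣR − ΣR_known = 0.1626 − 0.02679 = 0.1358 K/W
L/(kA) = 0.1358 ⇒ k = 0.295/(0.1358·24.9) = 0.0872 W/m·K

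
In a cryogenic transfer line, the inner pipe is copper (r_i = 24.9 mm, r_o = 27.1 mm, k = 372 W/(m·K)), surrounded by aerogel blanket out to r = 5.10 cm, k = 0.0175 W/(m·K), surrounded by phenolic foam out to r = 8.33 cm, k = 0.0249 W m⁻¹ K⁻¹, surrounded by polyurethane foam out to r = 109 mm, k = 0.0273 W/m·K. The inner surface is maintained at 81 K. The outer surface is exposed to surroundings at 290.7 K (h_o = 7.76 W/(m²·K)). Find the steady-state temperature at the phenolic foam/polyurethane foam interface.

Treat each layer as a resistance in series:
  R'_copper = ln(0.0271/0.0249)/(2πk) = 0.08467/(2π·372) = 3.622×10^-5 m·K/W
  R'_aerogel blanket = ln(0.0510/0.0271)/(2πk) = 0.6323/(2π·0.0175) = 5.750 m·K/W
  R'_phenolic foam = ln(0.0833/0.0510)/(2πk) = 0.4906/(2π·0.0249) = 3.136 m·K/W
  R'_polyurethane foam = ln(0.109/0.0833)/(2πk) = 0.2689/(2π·0.0273) = 1.568 m·K/W
  R'_conv,out = 1/(2πr h) = 1/(2π·0.109·7.76) = 0.1882 m·K/W
ΣR = 3.622×10^-5 + 5.750 + 3.136 + 1.568 + 0.1882 = 10.64 m·K/W
Q' = ΔT/ΣR = (81 K − 290.7 K)/10.64 = -19.71 W/m
From the inner boundary to the phenolic foam/polyurethane foam interface, ΣR_partial = 8.886 m·K/W.
T_interface = T_in − Q'·ΣR_partial = 81 K − (-19.71)(8.886) = 256.1 K

T = 256.1 K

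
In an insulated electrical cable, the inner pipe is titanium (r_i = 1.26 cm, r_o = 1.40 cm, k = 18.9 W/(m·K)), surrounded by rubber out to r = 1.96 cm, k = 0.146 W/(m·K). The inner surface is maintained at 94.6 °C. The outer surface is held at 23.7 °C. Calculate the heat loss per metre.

Q' = 193 W/m

Resistance network (inner→outer):
  R'_titanium = ln(0.0140/0.0126)/(2πk) = 0.1054/(2π·18.9) = 8.872×10^-4 m·K/W
  R'_rubber = ln(0.0196/0.0140)/(2πk) = 0.3365/(2π·0.146) = 0.3668 m·K/W
ΣR = 8.872×10^-4 + 0.3668 = 0.3677 m·K/W
Q' = ΔT/ΣR = (94.6 °C − 23.7 °C)/0.3677 = 193 W/m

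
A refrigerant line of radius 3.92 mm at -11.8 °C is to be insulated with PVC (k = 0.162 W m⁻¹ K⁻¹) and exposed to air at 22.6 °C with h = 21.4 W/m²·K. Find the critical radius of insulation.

For a cylinder, r_cr = k_ins/h = 0.162/21.4 = 0.00757 m = 0.757 cm

r_cr = 0.757 cm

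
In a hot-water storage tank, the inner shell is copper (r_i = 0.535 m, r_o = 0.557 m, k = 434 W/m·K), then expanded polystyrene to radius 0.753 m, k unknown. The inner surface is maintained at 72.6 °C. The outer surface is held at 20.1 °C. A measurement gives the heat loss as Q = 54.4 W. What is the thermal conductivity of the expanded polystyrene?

ΣR = ΔT/Q = |72.6 − 20.1|/54.4 = 0.9651 K/W
Known resistances:
  R_copper = (1/0.535 − 1/0.557)/(4πk) = 0.07383/(4π·434) = 1.354×10^-5 K/W
R_expanded polystyrene = ΣR − ΣR_known = 0.9651 − 1.354×10^-5 = 0.9651 K/W
(1/r₁−1/r₂)/(4πk) = 0.9651 ⇒ k = 0.4673/(4π·0.9651) = 0.0385 W/m·K

k = 0.0385 W/m·K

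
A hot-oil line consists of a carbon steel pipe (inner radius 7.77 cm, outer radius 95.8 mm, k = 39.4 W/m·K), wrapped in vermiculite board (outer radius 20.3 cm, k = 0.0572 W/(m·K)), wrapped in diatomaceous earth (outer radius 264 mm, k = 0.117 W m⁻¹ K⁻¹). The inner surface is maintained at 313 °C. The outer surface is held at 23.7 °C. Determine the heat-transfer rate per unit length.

Resistance network (inner→outer):
  R'_carbon steel = ln(0.0958/0.0777)/(2πk) = 0.2094/(2π·39.4) = 8.459×10^-4 m·K/W
  R'_vermiculite board = ln(0.203/0.0958)/(2πk) = 0.7509/(2π·0.0572) = 2.089 m·K/W
  R'_diatomaceous earth = ln(0.264/0.203)/(2πk) = 0.2627/(2π·0.117) = 0.3574 m·K/W
ΣR = 8.459×10^-4 + 2.089 + 0.3574 = 2.447 m·K/W
Q' = ΔT/ΣR = (313 °C − 23.7 °C)/2.447 = 118 W/m

Q' = 118 W/m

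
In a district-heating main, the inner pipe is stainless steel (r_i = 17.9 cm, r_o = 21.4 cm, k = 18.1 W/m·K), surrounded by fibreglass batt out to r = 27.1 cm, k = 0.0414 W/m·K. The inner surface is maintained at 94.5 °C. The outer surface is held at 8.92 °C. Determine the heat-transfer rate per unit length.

Resistance network (inner→outer):
  R'_stainless steel = ln(0.214/0.179)/(2πk) = 0.1786/(2π·18.1) = 0.001570 m·K/W
  R'_fibreglass batt = ln(0.271/0.214)/(2πk) = 0.2361/(2π·0.0414) = 0.9078 m·K/W
ΣR = 0.001570 + 0.9078 = 0.9094 m·K/W
Q' = ΔT/ΣR = (94.5 °C − 8.92 °C)/0.9094 = 94.1 W/m

Q' = 94.1 W/m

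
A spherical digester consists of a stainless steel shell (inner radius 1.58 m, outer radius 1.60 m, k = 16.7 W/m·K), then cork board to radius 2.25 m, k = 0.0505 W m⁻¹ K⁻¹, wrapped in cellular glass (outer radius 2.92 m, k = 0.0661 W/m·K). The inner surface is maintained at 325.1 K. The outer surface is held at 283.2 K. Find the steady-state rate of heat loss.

Resistance network (inner→outer):
  R_stainless steel = (1/1.58 − 1/1.60)/(4πk) = 0.007911/(4π·16.7) = 3.770×10^-5 K/W
  R_cork board = (1/1.60 − 1/2.25)/(4πk) = 0.1806/(4π·0.0505) = 0.2845 K/W
  R_cellular glass = (1/2.25 − 1/2.92)/(4πk) = 0.1020/(4π·0.0661) = 0.1228 K/W
ΣR = 3.770×10^-5 + 0.2845 + 0.1228 = 0.4073 K/W
Q = ΔT/ΣR = (325.1 K − 283.2 K)/0.4073 = 103 W

Q = 103 W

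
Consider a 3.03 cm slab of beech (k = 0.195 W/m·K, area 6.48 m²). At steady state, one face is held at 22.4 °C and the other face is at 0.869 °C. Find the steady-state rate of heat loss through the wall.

Q = kA·ΔT/L = 0.195 × 6.48 × |22.4 °C − 0.869 °C| / 0.0303 = 898 W

Q = 898 W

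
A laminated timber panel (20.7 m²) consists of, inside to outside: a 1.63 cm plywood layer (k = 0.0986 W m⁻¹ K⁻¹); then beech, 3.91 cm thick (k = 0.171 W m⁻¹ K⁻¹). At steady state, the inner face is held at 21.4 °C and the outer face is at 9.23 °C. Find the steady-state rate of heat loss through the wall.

Q = 639 W

Series thermal resistances, inner to outer:
  R_plywood = L/(kA) = 0.0163/(0.0986·20.7) = 0.007986 K/W
  R_beech = L/(kA) = 0.0391/(0.171·20.7) = 0.01105 K/W
ΣR = 0.007986 + 0.01105 = 0.01904 K/W
Q = ΔT/ΣR = (21.4 °C − 9.23 °C)/0.01904 = 639 W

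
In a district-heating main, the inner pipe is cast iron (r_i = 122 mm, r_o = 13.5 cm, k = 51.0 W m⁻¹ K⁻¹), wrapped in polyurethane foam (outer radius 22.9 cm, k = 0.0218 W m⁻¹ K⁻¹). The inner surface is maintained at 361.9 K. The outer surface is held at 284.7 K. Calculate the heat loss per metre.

Q' = 20.0 W/m

Treat each layer as a resistance in series:
  R'_cast iron = ln(0.135/0.122)/(2πk) = 0.1013/(2π·51.0) = 3.160×10^-4 m·K/W
  R'_polyurethane foam = ln(0.229/0.135)/(2πk) = 0.5284/(2π·0.0218) = 3.858 m·K/W
ΣR = 3.160×10^-4 + 3.858 = 3.858 m·K/W
Q' = ΔT/ΣR = (361.9 K − 284.7 K)/3.858 = 20.0 W/m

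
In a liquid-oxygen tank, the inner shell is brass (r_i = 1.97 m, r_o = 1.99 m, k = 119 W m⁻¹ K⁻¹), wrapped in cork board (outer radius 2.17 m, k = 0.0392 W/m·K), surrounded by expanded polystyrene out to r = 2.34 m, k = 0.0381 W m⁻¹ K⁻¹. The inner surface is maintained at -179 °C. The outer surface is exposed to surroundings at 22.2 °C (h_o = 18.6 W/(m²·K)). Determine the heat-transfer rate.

Q = 1300 W

Series thermal resistances, inner to outer:
  R_brass = (1/1.97 − 1/1.99)/(4πk) = 0.005102/(4π·119) = 3.412×10^-6 K/W
  R_cork board = (1/1.99 − 1/2.17)/(4πk) = 0.04168/(4π·0.0392) = 0.08462 K/W
  R_expanded polystyrene = (1/2.17 − 1/2.34)/(4πk) = 0.03348/(4π·0.0381) = 0.06993 K/W
  R_conv,out = 1/(4πr²h) = 1/(4π·2.34²·18.6) = 7.813×10^-4 K/W
ΣR = 3.412×10^-6 + 0.08462 + 0.06993 + 7.813×10^-4 = 0.1553 K/W
Q = ΔT/ΣR = (-179 °C − 22.2 °C)/0.1553 = -1300 W
(Negative Q ⇒ heat flows inward; heat gain = 1300 W.)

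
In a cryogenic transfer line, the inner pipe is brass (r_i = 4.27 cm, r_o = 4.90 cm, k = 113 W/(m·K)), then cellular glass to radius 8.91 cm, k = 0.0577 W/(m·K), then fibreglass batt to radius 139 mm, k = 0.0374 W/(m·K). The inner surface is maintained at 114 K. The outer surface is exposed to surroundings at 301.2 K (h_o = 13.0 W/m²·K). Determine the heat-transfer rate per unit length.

Q' = 51.6 W/m

Resistance network (inner→outer):
  R'_brass = ln(0.0490/0.0427)/(2πk) = 0.1376/(2π·113) = 1.938×10^-4 m·K/W
  R'_cellular glass = ln(0.0891/0.0490)/(2πk) = 0.5979/(2π·0.0577) = 1.649 m·K/W
  R'_fibreglass batt = ln(0.139/0.0891)/(2πk) = 0.4447/(2π·0.0374) = 1.892 m·K/W
  R'_conv,out = 1/(2πr h) = 1/(2π·0.139·13.0) = 0.08808 m·K/W
ΣR = 1.938×10^-4 + 1.649 + 1.892 + 0.08808 = 3.629 m·K/W
Q' = ΔT/ΣR = (114 K − 301.2 K)/3.629 = -51.6 W/m
(Negative Q' ⇒ heat flows inward; heat gain = 51.6 W/m.)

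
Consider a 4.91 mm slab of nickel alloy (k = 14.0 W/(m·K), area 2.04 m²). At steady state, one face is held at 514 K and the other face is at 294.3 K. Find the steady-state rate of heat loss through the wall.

Q = 1280 kW

Q = kA·ΔT/L = 14.0 × 2.04 × |514 K − 294.3 K| / 0.00491 = 1.28×10^6 W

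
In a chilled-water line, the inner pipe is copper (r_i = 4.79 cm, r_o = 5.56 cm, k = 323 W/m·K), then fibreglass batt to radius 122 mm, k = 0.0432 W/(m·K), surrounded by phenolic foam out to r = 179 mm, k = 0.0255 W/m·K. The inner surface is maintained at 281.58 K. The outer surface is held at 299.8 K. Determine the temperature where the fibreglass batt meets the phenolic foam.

Treat each layer as a resistance in series:
  R'_copper = ln(0.0556/0.0479)/(2πk) = 0.1491/(2π·323) = 7.345×10^-5 m·K/W
  R'_fibreglass batt = ln(0.122/0.0556)/(2πk) = 0.7858/(2π·0.0432) = 2.895 m·K/W
  R'_phenolic foam = ln(0.179/0.122)/(2πk) = 0.3834/(2π·0.0255) = 2.393 m·K/W
ΣR = 7.345×10^-5 + 2.895 + 2.393 = 5.288 m·K/W
Q' = ΔT/ΣR = (281.58 K − 299.8 K)/5.288 = -3.446 W/m
From the inner boundary to the fibreglass batt/phenolic foam interface, ΣR_partial = 2.895 m·K/W.
T_interface = T_in − Q'·ΣR_partial = 281.58 K − (-3.446)(2.895) = 291.6 K

T = 291.6 K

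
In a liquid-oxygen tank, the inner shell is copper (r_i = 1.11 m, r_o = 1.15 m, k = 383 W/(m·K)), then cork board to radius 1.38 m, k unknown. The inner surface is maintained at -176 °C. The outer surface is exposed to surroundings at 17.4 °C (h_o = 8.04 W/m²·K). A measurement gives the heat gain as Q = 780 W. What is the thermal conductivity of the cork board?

k = 0.0475 W/m·K

ΣR = ΔT/Q = |-176 − 17.4|/780 = 0.2479 K/W
Known resistances:
  R_copper = (1/1.11 − 1/1.15)/(4πk) = 0.03134/(4π·383) = 6.511×10^-6 K/W
  R_conv,out = 1/(4πr²h) = 1/(4π·1.38²·8.04) = 0.005197 K/W
R_cork board = ΣR − ΣR_known = 0.2479 − 0.005204 = 0.2427 K/W
(1/r₁−1/r₂)/(4πk) = 0.2427 ⇒ k = 0.1449/(4π·0.2427) = 0.0475 W/m·K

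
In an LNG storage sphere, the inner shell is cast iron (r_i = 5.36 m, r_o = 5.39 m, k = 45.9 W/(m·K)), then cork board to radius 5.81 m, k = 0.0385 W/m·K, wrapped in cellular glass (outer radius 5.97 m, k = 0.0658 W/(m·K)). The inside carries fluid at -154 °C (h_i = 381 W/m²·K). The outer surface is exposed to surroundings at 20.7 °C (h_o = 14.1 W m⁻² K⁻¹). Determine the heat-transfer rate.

Q = 5.22 kW

Treat each layer as a resistance in series:
  R_conv,in = 1/(4πr²h) = 1/(4π·5.36²·381) = 7.270×10^-6 K/W
  R_cast iron = (1/5.36 − 1/5.39)/(4πk) = 0.001038/(4π·45.9) = 1.800×10^-6 K/W
  R_cork board = (1/5.39 − 1/5.81)/(4πk) = 0.01341/(4π·0.0385) = 0.02772 K/W
  R_cellular glass = (1/5.81 − 1/5.97)/(4πk) = 0.004613/(4π·0.0658) = 0.005579 K/W
  R_conv,out = 1/(4πr²h) = 1/(4π·5.97²·14.1) = 1.584×10^-4 K/W
ΣR = 7.270×10^-6 + 1.800×10^-6 + 0.02772 + 0.005579 + 1.584×10^-4 = 0.03347 K/W
Q = ΔT/ΣR = (-154 °C − 20.7 °C)/0.03347 = -5220 W
(Negative Q ⇒ heat flows inward; heat gain = 5220 W.)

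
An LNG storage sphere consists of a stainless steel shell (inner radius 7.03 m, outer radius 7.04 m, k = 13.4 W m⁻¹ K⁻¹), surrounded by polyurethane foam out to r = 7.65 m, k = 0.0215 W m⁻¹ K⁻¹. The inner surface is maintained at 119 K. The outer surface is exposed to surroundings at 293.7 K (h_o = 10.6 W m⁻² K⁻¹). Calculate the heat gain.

Treat each layer as a resistance in series:
  R_stainless steel = (1/7.03 − 1/7.04)/(4πk) = 2.021×10^-4/(4π·13.4) = 1.200×10^-6 K/W
  R_polyurethane foam = (1/7.04 − 1/7.65)/(4πk) = 0.01133/(4π·0.0215) = 0.04192 K/W
  R_conv,out = 1/(4πr²h) = 1/(4π·7.65²·10.6) = 1.283×10^-4 K/W
ΣR = 1.200×10^-6 + 0.04192 + 1.283×10^-4 = 0.04205 K/W
Q = ΔT/ΣR = (119 K − 293.7 K)/0.04205 = -4150 W
(Negative Q ⇒ heat flows inward; heat gain = 4150 W.)

Q = 4.15 kW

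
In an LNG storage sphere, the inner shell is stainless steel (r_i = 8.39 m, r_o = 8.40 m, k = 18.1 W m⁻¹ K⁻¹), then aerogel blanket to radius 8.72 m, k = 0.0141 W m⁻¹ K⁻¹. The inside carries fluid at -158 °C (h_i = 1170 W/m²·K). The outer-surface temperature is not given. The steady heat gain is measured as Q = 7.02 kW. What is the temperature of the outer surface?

T_out = 15.1 °C

Series resistances:
  R_conv,in = 1/(4πr²h) = 1/(4π·8.39²·1170) = 9.662×10^-7 K/W
  R_stainless steel = (1/8.39 − 1/8.40)/(4πk) = 1.419×10^-4/(4π·18.1) = 6.238×10^-7 K/W
  R_aerogel blanket = (1/8.40 − 1/8.72)/(4πk) = 0.004369/(4π·0.0141) = 0.02466 K/W
ΣR = 0.02466 K/W
ΔT = Q·ΣR = 7020 × 0.02466 = 173.1 K
Heat flows inward, so T_out = T_in + ΔT = -158 + 173.1 = 15.1 °C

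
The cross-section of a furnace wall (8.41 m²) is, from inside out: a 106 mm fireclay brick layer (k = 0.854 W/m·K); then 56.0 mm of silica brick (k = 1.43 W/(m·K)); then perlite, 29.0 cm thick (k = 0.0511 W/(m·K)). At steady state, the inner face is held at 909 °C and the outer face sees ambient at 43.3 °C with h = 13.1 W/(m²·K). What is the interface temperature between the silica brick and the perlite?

Treat each layer as a resistance in series:
  R_fireclay brick = L/(kA) = 0.106/(0.854·8.41) = 0.01476 K/W
  R_silica brick = L/(kA) = 0.0560/(1.43·8.41) = 0.004656 K/W
  R_perlite = L/(kA) = 0.290/(0.0511·8.41) = 0.6748 K/W
  R_conv,out = 1/(hA) = 1/(13.1·8.41) = 0.009077 K/W
ΣR = 0.01476 + 0.004656 + 0.6748 + 0.009077 = 0.7033 K/W
Q = ΔT/ΣR = (909 °C − 43.3 °C)/0.7033 = 1231 W
From the inner boundary to the silica brick/perlite interface, ΣR_partial = 0.01942 K/W.
T_interface = T_in − Q·ΣR_partial = 909 °C − (1231)(0.01942) = 885 °C

T = 885 °C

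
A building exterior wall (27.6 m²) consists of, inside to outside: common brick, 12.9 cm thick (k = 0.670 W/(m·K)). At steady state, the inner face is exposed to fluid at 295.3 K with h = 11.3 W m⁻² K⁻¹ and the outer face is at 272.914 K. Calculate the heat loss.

Q = 2200 W

Resistance network (inner→outer):
  R_conv,in = 1/(hA) = 1/(11.3·27.6) = 0.003206 K/W
  R_common brick = L/(kA) = 0.129/(0.670·27.6) = 0.006976 K/W
ΣR = 0.003206 + 0.006976 = 0.01018 K/W
Q = ΔT/ΣR = (295.3 K − 272.914 K)/0.01018 = 2200 W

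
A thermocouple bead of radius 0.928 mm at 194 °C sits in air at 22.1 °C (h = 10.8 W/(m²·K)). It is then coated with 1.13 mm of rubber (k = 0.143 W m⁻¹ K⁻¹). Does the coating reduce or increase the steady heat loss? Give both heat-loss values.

increases: 0.0201 → 0.0831 W

Critical radius for a sphere: r_cr = 2k/h = 0.0265 m = 2.65 cm.
Outer radius after coating: r₂ = 9.28×10^-4 + 0.00113 = 0.002058 m.
Since r₁ < r_cr and r₂ ≤ r_cr, the coating moves toward the maximum at r_cr — heat loss rises.
Bare: R = 1/(4πr₁²h) = 8556 K/W; Q = 171.9/8556 = 0.0201 W.
Coated: R = R_cond + R_conv = 2069 K/W; Q = 171.9/2069 = 0.0831 W.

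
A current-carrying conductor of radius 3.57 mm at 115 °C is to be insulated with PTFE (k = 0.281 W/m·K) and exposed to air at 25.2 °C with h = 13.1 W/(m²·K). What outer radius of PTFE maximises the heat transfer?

For a cylinder, r_cr = k_ins/h = 0.281/13.1 = 0.0215 m = 2.15 cm

r_cr = 2.15 cm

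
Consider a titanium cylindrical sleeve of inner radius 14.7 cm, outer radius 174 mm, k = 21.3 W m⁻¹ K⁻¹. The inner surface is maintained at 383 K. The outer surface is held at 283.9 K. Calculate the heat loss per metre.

Q' = 78.7 kW/m

Q' = 2πk·ΔT/ln(r₂/r₁) = 2π × 21.3 × 99.1 / ln(0.174/0.147) = 78700 W/m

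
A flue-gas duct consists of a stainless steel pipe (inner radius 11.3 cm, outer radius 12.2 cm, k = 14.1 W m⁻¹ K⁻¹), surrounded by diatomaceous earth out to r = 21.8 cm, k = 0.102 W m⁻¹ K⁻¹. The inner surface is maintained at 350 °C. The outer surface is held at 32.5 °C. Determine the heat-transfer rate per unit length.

Q' = 350 W/m

Resistance network (inner→outer):
  R'_stainless steel = ln(0.122/0.113)/(2πk) = 0.07663/(2π·14.1) = 8.650×10^-4 m·K/W
  R'_diatomaceous earth = ln(0.218/0.122)/(2πk) = 0.5805/(2π·0.102) = 0.9057 m·K/W
ΣR = 8.650×10^-4 + 0.9057 = 0.9066 m·K/W
Q' = ΔT/ΣR = (350 °C − 32.5 °C)/0.9066 = 350 W/m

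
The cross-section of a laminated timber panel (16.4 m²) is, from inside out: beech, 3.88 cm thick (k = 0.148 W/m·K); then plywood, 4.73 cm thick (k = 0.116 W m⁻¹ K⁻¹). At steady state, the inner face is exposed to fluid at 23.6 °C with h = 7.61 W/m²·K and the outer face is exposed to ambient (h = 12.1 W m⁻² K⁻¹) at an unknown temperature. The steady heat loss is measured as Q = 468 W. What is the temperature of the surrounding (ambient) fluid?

Series resistances:
  R_conv,in = 1/(hA) = 1/(7.61·16.4) = 0.008013 K/W
  R_beech = L/(kA) = 0.0388/(0.148·16.4) = 0.01599 K/W
  R_plywood = L/(kA) = 0.0473/(0.116·16.4) = 0.02486 K/W
  R_conv,out = 1/(hA) = 1/(12.1·16.4) = 0.005039 K/W
ΣR = 0.05390 K/W
ΔT = Q·ΣR = 468 × 0.05390 = 25.23 K
Heat flows outward, so T_out = T_in − ΔT = 23.6 − 25.23 = -1.63 °C

T_out = -1.63 °C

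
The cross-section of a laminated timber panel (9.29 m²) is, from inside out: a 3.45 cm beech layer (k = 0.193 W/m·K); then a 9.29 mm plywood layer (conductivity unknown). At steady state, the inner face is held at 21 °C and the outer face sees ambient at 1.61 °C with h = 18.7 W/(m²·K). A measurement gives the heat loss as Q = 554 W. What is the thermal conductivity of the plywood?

ΣR = ΔT/Q = |21 − 1.61|/554 = 0.03500 K/W
Known resistances:
  R_beech = L/(kA) = 0.0345/(0.193·9.29) = 0.01924 K/W
  R_conv,out = 1/(hA) = 1/(18.7·9.29) = 0.005756 K/W
R_plywood = ΣR − ΣR_known = 0.03500 − 0.02500 = 0.01000 K/W
L/(kA) = 0.01000 ⇒ k = 0.00929/(0.01000·9.29) = 0.100 W/m·K

k = 0.100 W/m·K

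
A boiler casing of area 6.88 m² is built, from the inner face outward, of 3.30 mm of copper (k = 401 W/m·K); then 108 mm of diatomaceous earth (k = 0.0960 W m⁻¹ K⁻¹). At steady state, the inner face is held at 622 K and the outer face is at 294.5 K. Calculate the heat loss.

Q = 2.00 kW

Treat each layer as a resistance in series:
  R_copper = L/(kA) = 0.00330/(401·6.88) = 1.196×10^-6 K/W
  R_diatomaceous earth = L/(kA) = 0.108/(0.0960·6.88) = 0.1635 K/W
ΣR = 1.196×10^-6 + 0.1635 = 0.1635 K/W
Q = ΔT/ΣR = (622 K − 294.5 K)/0.1635 = 2000 W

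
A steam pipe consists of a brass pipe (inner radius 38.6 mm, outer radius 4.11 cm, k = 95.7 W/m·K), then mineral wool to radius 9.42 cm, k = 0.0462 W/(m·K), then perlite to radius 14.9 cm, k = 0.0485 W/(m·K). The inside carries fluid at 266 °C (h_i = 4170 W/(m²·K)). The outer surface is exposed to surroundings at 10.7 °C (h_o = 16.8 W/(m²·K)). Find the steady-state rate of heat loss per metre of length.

Q' = 57.7 W/m

Resistance network (inner→outer):
  R'_conv,in = 1/(2πr h) = 1/(2π·0.0386·4170) = 9.888×10^-4 m·K/W
  R'_brass = ln(0.0411/0.0386)/(2πk) = 0.06276/(2π·95.7) = 1.044×10^-4 m·K/W
  R'_mineral wool = ln(0.0942/0.0411)/(2πk) = 0.8294/(2π·0.0462) = 2.857 m·K/W
  R'_perlite = ln(0.149/0.0942)/(2πk) = 0.4585/(2π·0.0485) = 1.505 m·K/W
  R'_conv,out = 1/(2πr h) = 1/(2π·0.149·16.8) = 0.06358 m·K/W
ΣR = 9.888×10^-4 + 1.044×10^-4 + 2.857 + 1.505 + 0.06358 = 4.427 m·K/W
Q' = ΔT/ΣR = (266 °C − 10.7 °C)/4.427 = 57.7 W/m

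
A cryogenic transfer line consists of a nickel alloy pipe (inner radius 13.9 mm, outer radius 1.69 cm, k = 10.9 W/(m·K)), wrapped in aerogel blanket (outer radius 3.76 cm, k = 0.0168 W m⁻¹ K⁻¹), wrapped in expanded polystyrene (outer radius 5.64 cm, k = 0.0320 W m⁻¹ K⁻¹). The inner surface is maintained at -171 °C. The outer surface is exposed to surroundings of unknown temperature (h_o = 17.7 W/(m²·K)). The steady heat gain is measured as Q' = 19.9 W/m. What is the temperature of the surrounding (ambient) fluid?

Series resistances:
  R'_nickel alloy = ln(0.0169/0.0139)/(2πk) = 0.1954/(2π·10.9) = 0.002853 m·K/W
  R'_aerogel blanket = ln(0.0376/0.0169)/(2πk) = 0.7997/(2π·0.0168) = 7.576 m·K/W
  R'_expanded polystyrene = ln(0.0564/0.0376)/(2πk) = 0.4055/(2π·0.0320) = 2.017 m·K/W
  R'_conv,out = 1/(2πr h) = 1/(2π·0.0564·17.7) = 0.1594 m·K/W
ΣR = 9.755 m·K/W
ΔT = Q'·ΣR = 19.9 × 9.755 = 194.1 K
Heat flows inward, so T_out = T_in + ΔT = -171 + 194.1 = 23.1 °C

T_out = 23.1 °C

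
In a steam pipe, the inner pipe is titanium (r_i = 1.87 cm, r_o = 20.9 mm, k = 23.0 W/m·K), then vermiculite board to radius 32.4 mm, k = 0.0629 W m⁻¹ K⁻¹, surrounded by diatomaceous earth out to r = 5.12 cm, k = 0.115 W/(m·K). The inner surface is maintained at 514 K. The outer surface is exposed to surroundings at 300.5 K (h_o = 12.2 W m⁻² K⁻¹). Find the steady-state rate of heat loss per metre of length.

Q' = 107 W/m

Treat each layer as a resistance in series:
  R'_titanium = ln(0.0209/0.0187)/(2πk) = 0.1112/(2π·23.0) = 7.697×10^-4 m·K/W
  R'_vermiculite board = ln(0.0324/0.0209)/(2πk) = 0.4384/(2π·0.0629) = 1.109 m·K/W
  R'_diatomaceous earth = ln(0.0512/0.0324)/(2πk) = 0.4576/(2π·0.115) = 0.6333 m·K/W
  R'_conv,out = 1/(2πr h) = 1/(2π·0.0512·12.2) = 0.2548 m·K/W
ΣR = 7.697×10^-4 + 1.109 + 0.6333 + 0.2548 = 1.998 m·K/W
Q' = ΔT/ΣR = (514 K − 300.5 K)/1.998 = 107 W/m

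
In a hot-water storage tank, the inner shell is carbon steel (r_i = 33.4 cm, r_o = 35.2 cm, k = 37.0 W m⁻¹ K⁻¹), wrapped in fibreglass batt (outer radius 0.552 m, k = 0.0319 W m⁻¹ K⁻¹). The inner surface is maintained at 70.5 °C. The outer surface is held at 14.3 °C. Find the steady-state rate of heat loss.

Q = 21.9 W

Series thermal resistances, inner to outer:
  R_carbon steel = (1/0.334 − 1/0.352)/(4πk) = 0.1531/(4π·37.0) = 3.293×10^-4 K/W
  R_fibreglass batt = (1/0.352 − 1/0.552)/(4πk) = 1.029/(4π·0.0319) = 2.568 K/W
ΣR = 3.293×10^-4 + 2.568 = 2.568 K/W
Q = ΔT/ΣR = (70.5 °C − 14.3 °C)/2.568 = 21.9 W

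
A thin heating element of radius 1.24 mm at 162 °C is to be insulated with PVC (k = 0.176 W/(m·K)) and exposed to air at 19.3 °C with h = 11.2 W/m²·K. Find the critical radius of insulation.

For a cylinder, r_cr = k_ins/h = 0.176/11.2 = 0.0157 m = 1.57 cm

r_cr = 1.57 cm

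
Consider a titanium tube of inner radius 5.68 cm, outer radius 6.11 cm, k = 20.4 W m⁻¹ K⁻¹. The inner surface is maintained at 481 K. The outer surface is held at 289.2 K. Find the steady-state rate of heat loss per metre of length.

Q' = 337 kW/m

Q' = 2πk·ΔT/ln(r₂/r₁) = 2π × 20.4 × 191.8 / ln(0.0611/0.0568) = 3.37×10^5 W/m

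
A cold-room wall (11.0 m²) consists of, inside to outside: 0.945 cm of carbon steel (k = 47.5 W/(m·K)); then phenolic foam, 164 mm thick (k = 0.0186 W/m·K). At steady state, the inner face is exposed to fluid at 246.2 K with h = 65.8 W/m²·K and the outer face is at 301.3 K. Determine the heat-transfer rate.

Q = 68.6 W

Series thermal resistances, inner to outer:
  R_conv,in = 1/(hA) = 1/(65.8·11.0) = 0.001382 K/W
  R_carbon steel = L/(kA) = 0.00945/(47.5·11.0) = 1.809×10^-5 K/W
  R_phenolic foam = L/(kA) = 0.164/(0.0186·11.0) = 0.8016 K/W
ΣR = 0.001382 + 1.809×10^-5 + 0.8016 = 0.8030 K/W
Q = ΔT/ΣR = (246.2 K − 301.3 K)/0.8030 = -68.6 W
(Negative Q ⇒ heat flows inward; heat gain = 68.6 W.)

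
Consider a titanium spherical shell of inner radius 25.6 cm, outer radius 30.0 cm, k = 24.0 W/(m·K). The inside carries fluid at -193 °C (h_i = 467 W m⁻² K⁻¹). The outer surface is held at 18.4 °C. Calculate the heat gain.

Q = 47000 W

Treat each layer as a resistance in series:
  R_conv,in = 1/(4πr²h) = 1/(4π·0.256²·467) = 0.002600 K/W
  R_titanium = (1/0.256 − 1/0.300)/(4πk) = 0.5729/(4π·24.0) = 0.001900 K/W
ΣR = 0.002600 + 0.001900 = 0.004500 K/W
Q = ΔT/ΣR = (-193 °C − 18.4 °C)/0.004500 = -47000 W
(Negative Q ⇒ heat flows inward; heat gain = 47000 W.)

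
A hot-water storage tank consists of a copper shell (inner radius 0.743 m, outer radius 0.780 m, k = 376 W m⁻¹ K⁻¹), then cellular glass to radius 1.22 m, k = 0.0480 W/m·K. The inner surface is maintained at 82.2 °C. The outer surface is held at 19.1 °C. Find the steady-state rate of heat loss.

Q = 82.3 W

Series thermal resistances, inner to outer:
  R_copper = (1/0.743 − 1/0.780)/(4πk) = 0.06384/(4π·376) = 1.351×10^-5 K/W
  R_cellular glass = (1/0.780 − 1/1.22)/(4πk) = 0.4624/(4π·0.0480) = 0.7666 K/W
ΣR = 1.351×10^-5 + 0.7666 = 0.7666 K/W
Q = ΔT/ΣR = (82.2 °C − 19.1 °C)/0.7666 = 82.3 W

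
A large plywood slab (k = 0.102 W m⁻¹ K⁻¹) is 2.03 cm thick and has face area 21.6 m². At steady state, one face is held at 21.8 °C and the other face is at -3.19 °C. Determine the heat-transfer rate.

Q = 2710 W

Q = kA·ΔT/L = 0.102 × 21.6 × |21.8 °C − -3.19 °C| / 0.0203 = 2710 W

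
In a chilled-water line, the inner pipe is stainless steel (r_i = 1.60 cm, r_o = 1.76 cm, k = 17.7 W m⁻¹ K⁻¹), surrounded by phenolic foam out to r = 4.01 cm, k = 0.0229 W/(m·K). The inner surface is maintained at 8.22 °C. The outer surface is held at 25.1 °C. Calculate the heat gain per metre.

Series thermal resistances, inner to outer:
  R'_stainless steel = ln(0.0176/0.0160)/(2πk) = 0.09531/(2π·17.7) = 8.570×10^-4 m·K/W
  R'_phenolic foam = ln(0.0401/0.0176)/(2πk) = 0.8235/(2π·0.0229) = 5.723 m·K/W
ΣR = 8.570×10^-4 + 5.723 = 5.724 m·K/W
Q' = ΔT/ΣR = (8.22 °C − 25.1 °C)/5.724 = -2.95 W/m
(Negative Q' ⇒ heat flows inward; heat gain = 2.95 W/m.)

Q' = 2.95 W/m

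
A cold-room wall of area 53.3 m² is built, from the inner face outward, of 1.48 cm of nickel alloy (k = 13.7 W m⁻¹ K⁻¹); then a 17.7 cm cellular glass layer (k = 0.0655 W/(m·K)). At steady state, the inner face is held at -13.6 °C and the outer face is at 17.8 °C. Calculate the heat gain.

Series thermal resistances, inner to outer:
  R_nickel alloy = L/(kA) = 0.0148/(13.7·53.3) = 2.027×10^-5 K/W
  R_cellular glass = L/(kA) = 0.177/(0.0655·53.3) = 0.05070 K/W
ΣR = 2.027×10^-5 + 0.05070 = 0.05072 K/W
Q = ΔT/ΣR = (-13.6 °C − 17.8 °C)/0.05072 = -619 W
(Negative Q ⇒ heat flows inward; heat gain = 619 W.)

Q = 619 W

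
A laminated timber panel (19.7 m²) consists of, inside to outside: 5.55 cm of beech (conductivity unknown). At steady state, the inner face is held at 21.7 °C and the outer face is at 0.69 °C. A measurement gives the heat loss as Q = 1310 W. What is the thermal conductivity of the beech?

k = 0.176 W/m·K

ΣR = ΔT/Q = |21.7 − 0.69|/1310 = 0.01604 K/W
L/(kA) = 0.01604 ⇒ k = 0.0555/(0.01604·19.7) = 0.176 W/m·K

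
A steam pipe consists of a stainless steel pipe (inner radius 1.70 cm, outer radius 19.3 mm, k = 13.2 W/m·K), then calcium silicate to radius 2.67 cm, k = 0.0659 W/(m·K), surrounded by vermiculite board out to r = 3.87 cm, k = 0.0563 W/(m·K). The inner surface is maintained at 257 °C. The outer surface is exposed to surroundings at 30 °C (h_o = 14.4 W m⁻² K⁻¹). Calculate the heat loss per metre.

Q' = 107 W/m

Resistance network (inner→outer):
  R'_stainless steel = ln(0.0193/0.0170)/(2πk) = 0.1269/(2π·13.2) = 0.001530 m·K/W
  R'_calcium silicate = ln(0.0267/0.0193)/(2πk) = 0.3246/(2π·0.0659) = 0.7838 m·K/W
  R'_vermiculite board = ln(0.0387/0.0267)/(2πk) = 0.3712/(2π·0.0563) = 1.049 m·K/W
  R'_conv,out = 1/(2πr h) = 1/(2π·0.0387·14.4) = 0.2856 m·K/W
ΣR = 0.001530 + 0.7838 + 1.049 + 0.2856 = 2.120 m·K/W
Q' = ΔT/ΣR = (257 °C − 30 °C)/2.120 = 107 W/m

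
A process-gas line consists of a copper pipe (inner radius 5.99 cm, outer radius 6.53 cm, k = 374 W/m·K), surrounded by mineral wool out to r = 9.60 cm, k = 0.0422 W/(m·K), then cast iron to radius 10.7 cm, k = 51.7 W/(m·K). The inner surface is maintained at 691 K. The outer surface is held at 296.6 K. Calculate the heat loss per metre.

Q' = 271 W/m

Treat each layer as a resistance in series:
  R'_copper = ln(0.0653/0.0599)/(2πk) = 0.08632/(2π·374) = 3.673×10^-5 m·K/W
  R'_mineral wool = ln(0.0960/0.0653)/(2πk) = 0.3854/(2π·0.0422) = 1.453 m·K/W
  R'_cast iron = ln(0.107/0.0960)/(2πk) = 0.1085/(2π·51.7) = 3.340×10^-4 m·K/W
ΣR = 3.673×10^-5 + 1.453 + 3.340×10^-4 = 1.453 m·K/W
Q' = ΔT/ΣR = (691 K − 296.6 K)/1.453 = 271 W/m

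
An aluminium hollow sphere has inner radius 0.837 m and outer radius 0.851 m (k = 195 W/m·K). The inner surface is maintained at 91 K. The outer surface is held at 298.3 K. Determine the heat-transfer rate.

Q = 25800 kW

Q = 4πk·ΔT/(1/r₁ − 1/r₂) = 4π × 195 × 207.3 / (1/0.837 − 1/0.851) = 2.58×10^7 W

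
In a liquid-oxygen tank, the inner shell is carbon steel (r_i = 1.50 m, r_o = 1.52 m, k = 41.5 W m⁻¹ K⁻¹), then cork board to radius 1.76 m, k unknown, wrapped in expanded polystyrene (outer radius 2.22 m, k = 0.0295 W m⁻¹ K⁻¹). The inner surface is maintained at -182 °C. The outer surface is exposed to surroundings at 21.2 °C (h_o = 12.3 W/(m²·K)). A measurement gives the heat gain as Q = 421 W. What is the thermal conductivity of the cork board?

k = 0.0436 W/m·K

ΣR = ΔT/Q = |-182 − 21.2|/421 = 0.4827 K/W
Known resistances:
  R_carbon steel = (1/1.50 − 1/1.52)/(4πk) = 0.008772/(4π·41.5) = 1.682×10^-5 K/W
  R_expanded polystyrene = (1/1.76 − 1/2.22)/(4πk) = 0.1177/(4π·0.0295) = 0.3176 K/W
  R_conv,out = 1/(4πr²h) = 1/(4π·2.22²·12.3) = 0.001313 K/W
R_cork board = ΣR − ΣR_known = 0.4827 − 0.3189 = 0.1638 K/W
(1/r₁−1/r₂)/(4πk) = 0.1638 ⇒ k = 0.08971/(4π·0.1638) = 0.0436 W/m·K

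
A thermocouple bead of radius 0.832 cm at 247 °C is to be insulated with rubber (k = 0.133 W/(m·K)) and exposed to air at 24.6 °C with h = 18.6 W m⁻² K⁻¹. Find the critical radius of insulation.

For a sphere, r_cr = 2k_ins/h = 2·0.133/18.6 = 0.0143 m = 1.43 cm

r_cr = 1.43 cm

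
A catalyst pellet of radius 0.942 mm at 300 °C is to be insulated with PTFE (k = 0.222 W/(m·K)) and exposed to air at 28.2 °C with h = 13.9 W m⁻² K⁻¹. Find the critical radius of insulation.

For a sphere, r_cr = 2k_ins/h = 2·0.222/13.9 = 0.0319 m = 3.19 cm

r_cr = 3.19 cm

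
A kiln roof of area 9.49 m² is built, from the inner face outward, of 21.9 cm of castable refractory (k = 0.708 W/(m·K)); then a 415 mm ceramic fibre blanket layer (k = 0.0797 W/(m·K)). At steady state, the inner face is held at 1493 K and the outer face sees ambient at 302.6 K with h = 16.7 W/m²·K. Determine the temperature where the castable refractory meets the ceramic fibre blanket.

Treat each layer as a resistance in series:
  R_castable refractory = L/(kA) = 0.219/(0.708·9.49) = 0.03259 K/W
  R_ceramic fibre blanket = L/(kA) = 0.415/(0.0797·9.49) = 0.5487 K/W
  R_conv,out = 1/(hA) = 1/(16.7·9.49) = 0.006310 K/W
ΣR = 0.03259 + 0.5487 + 0.006310 = 0.5876 K/W
Q = ΔT/ΣR = (1493 K − 302.6 K)/0.5876 = 2026 W
From the inner boundary to the castable refractory/ceramic fibre blanket interface, ΣR_partial = 0.03259 K/W.
T_interface = T_in − Q·ΣR_partial = 1493 K − (2026)(0.03259) = 1427 K

T = 1427 K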